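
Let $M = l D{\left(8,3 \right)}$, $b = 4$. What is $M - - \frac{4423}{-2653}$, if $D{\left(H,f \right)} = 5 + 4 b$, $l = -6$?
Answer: $- \frac{338701}{2653} \approx -127.67$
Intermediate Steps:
$D{\left(H,f \right)} = 21$ ($D{\left(H,f \right)} = 5 + 4 \cdot 4 = 5 + 16 = 21$)
$M = -126$ ($M = \left(-6\right) 21 = -126$)
$M - - \frac{4423}{-2653} = -126 - - \frac{4423}{-2653} = -126 - \left(-4423\right) \left(- \frac{1}{2653}\right) = -126 - \frac{4423}{2653} = - \frac{338701}{2653}$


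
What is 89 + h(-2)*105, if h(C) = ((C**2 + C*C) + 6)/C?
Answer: -646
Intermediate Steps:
h(C) = (6 + 2*C**2)/C (h(C) = ((C**2 + C**2) + 6)/C = (2*C**2 + 6)/C = (6 + 2*C**2)/C)
89 + h(-2)*105 = 89 + (2*(-2) + 6/(-2))*105 = 89 + (-4 + 6*(-1/2))*105 = 89 + (-4 - 3)*105 = 89 - 7*105 = 89 - 735 = -646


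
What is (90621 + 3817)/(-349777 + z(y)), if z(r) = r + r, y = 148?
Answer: -94438/349481 ≈ -0.27022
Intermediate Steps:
z(r) = 2*r
(90621 + 3817)/(-349777 + z(y)) = (90621 + 3817)/(-349777 + 2*148) = 94438/(-349777 + 296) = 94438/(-349481) = 94438*(-1/349481) = -94438/349481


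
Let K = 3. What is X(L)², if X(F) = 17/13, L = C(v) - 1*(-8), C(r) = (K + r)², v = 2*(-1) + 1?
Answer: 289/169 ≈ 1.7101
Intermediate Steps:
v = -1 (v = -2 + 1 = -1)
C(r) = (3 + r)²
L = 12 (L = (3 - 1)² - 1*(-8) = 2² + 8 = 4 + 8 = 12)
X(F) = 17/13 (X(F) = 17*(1/13) = 17/13)
X(L)² = (17/13)² = 289/169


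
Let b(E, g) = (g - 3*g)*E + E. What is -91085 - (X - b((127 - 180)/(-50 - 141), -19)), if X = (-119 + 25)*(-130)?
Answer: -19729188/191 ≈ -1.0329e+5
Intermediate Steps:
X = 12220 (X = -94*(-130) = 12220)
b(E, g) = E - 2*E*g (b(E, g) = (-2*g)*E + E = -2*E*g + E = E - 2*E*g)
-91085 - (X - b((127 - 180)/(-50 - 141), -19)) = -91085 - (12220 - (127 - 180)/(-50 - 141)*(1 - 2*(-19))) = -91085 - (12220 - (-53/(-191))*(1 + 38)) = -91085 - (12220 - (-53*(-1/191))*39) = -91085 - (12220 - 53*39/191) = -91085 - (12220 - 1*2067/191) = -91085 - (12220 - 2067/191) = -91085 - 1*2331953/191 = -91085 - 2331953/191 = -19729188/191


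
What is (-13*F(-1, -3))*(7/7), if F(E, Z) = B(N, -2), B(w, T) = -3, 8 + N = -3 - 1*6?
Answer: 39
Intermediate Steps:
N = -17 (N = -8 + (-3 - 1*6) = -8 + (-3 - 6) = -8 - 9 = -17)
F(E, Z) = -3
(-13*F(-1, -3))*(7/7) = (-13*(-3))*(7/7) = 39*(7*(1/7)) = 39*1 = 39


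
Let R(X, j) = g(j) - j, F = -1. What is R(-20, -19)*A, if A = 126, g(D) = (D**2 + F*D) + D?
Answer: 47880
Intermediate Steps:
g(D) = D**2 (g(D) = (D**2 - D) + D = D**2)
R(X, j) = j**2 - j
R(-20, -19)*A = -19*(-1 - 19)*126 = -19*(-20)*126 = 380*126 = 47880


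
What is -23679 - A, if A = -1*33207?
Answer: 9528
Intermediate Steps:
A = -33207
-23679 - A = -23679 - 1*(-33207) = -23679 + 33207 = 9528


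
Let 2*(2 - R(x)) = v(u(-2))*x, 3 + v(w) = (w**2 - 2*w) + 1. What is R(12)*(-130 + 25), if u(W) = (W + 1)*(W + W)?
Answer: 3570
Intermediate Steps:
u(W) = 2*W*(1 + W) (u(W) = (1 + W)*(2*W) = 2*W*(1 + W))
v(w) = -2 + w**2 - 2*w (v(w) = -3 + ((w**2 - 2*w) + 1) = -3 + (1 + w**2 - 2*w) = -2 + w**2 - 2*w)
R(x) = 2 - 3*x (R(x) = 2 - (-2 + (2*(-2)*(1 - 2))**2 - 4*(-2)*(1 - 2))*x/2 = 2 - (-2 + (2*(-2)*(-1))**2 - 4*(-2)*(-1))*x/2 = 2 - (-2 + 4**2 - 2*4)*x/2 = 2 - (-2 + 16 - 8)*x/2 = 2 - 3*x)
R(12)*(-130 + 25) = (2 - 3*12)*(-130 + 25) = (2 - 36)*(-105) = -34*(-105) = 3570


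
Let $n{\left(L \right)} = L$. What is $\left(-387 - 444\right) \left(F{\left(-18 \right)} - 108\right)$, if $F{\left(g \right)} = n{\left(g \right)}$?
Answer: $104706$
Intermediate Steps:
$F{\left(g \right)} = g$
$\left(-387 - 444\right) \left(F{\left(-18 \right)} - 108\right) = \left(-387 - 444\right) \left(-18 - 108\right) = \left(-831\right) \left(-126\right) = 104706$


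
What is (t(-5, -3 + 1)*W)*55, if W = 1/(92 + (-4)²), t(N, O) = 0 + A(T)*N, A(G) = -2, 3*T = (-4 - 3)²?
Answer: 275/54 ≈ 5.0926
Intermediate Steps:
T = 49/3 (T = (-4 - 3)²/3 = (⅓)*(-7)² = (⅓)*49 = 49/3 ≈ 16.333)
t(N, O) = -2*N (t(N, O) = 0 - 2*N = -2*N)
W = 1/108 (W = 1/(92 + 16) = 1/108 ≈ 0.0092593)
(t(-5, -3 + 1)*W)*55 = (-2*(-5)*(1/108))*55 = (10*(1/108))*55 = (5/54)*55 = 275/54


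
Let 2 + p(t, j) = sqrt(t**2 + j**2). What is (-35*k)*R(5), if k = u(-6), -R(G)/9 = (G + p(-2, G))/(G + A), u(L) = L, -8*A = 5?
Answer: -1296 - 432*sqrt(29) ≈ -3622.4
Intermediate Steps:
A = -5/8 (A = -1/8*5 = -5/8 ≈ -0.62500)
p(t, j) = -2 + sqrt(j**2 + t**2) (p(t, j) = -2 + sqrt(t**2 + j**2) = -2 + sqrt(j**2 + t**2))
R(G) = -9*(-2 + G + sqrt(4 + G**2))/(-5/8 + G) (R(G) = -9*(G + (-2 + sqrt(G**2 + (-2)**2)))/(G - 5/8) = -9*(G + (-2 + sqrt(G**2 + 4)))/(-5/8 + G) = -9*(G + (-2 + sqrt(4 + G**2)))/(-5/8 + G) = -9*(-2 + G + sqrt(4 + G**2))/(-5/8 + G))
k = -6
(-35*k)*R(5) = (-35*(-6))*(72*(2 - 1*5 - sqrt(4 + 5**2))/(-5 + 8*5)) = 210*(72*(2 - 5 - sqrt(4 + 25))/(-5 + 40)) = 210*(72*(2 - 5 - sqrt(29))/35) = 210*(72*(1/35)*(-3 - sqrt(29))) = 210*(-216/35 - 72*sqrt(29)/35) = -1296 - 432*sqrt(29)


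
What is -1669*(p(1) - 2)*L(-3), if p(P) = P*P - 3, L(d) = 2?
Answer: 13352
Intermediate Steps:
p(P) = -3 + P² (p(P) = P² - 3 = -3 + P²)
-1669*(p(1) - 2)*L(-3) = -1669*((-3 + 1²) - 2)*2 = -1669*((-3 + 1) - 2)*2 = -1669*(-2 - 2)*2 = -(-6676)*2 = -1669*(-8) = 13352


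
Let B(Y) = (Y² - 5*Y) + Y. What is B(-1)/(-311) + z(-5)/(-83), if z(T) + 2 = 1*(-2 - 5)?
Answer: 2384/25813 ≈ 0.092357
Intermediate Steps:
z(T) = -9 (z(T) = -2 + 1*(-2 - 5) = -2 + 1*(-7) = -2 - 7 = -9)
B(Y) = Y² - 4*Y
B(-1)/(-311) + z(-5)/(-83) = -(-4 - 1)/(-311) - 9/(-83) = -1*(-5)*(-1/311) - 9*(-1/83) = 5*(-1/311) + 9/83 = -5/311 + 9/83 = 2384/25813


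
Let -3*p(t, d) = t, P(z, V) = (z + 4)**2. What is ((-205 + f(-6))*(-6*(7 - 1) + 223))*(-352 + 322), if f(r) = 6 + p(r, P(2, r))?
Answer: 1105170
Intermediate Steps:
P(z, V) = (4 + z)**2
p(t, d) = -t/3
f(r) = 6 - r/3
((-205 + f(-6))*(-6*(7 - 1) + 223))*(-352 + 322) = ((-205 + (6 - 1/3*(-6)))*(-6*(7 - 1) + 223))*(-352 + 322) = ((-205 + (6 + 2))*(-6*6 + 223))*(-30) = ((-205 + 8)*(-36 + 223))*(-30) = -197*187*(-30) = -36839*(-30) = 1105170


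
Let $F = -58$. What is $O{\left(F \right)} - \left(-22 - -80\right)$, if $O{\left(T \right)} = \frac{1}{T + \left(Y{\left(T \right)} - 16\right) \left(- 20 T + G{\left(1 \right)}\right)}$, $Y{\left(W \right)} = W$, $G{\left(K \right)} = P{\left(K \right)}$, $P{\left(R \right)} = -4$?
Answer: $- \frac{4964917}{85602} \approx -58.0$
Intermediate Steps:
$G{\left(K \right)} = -4$
$O{\left(T \right)} = \frac{1}{T + \left(-16 + T\right) \left(-4 - 20 T\right)}$ ($O{\left(T \right)} = \frac{1}{T + \left(T - 16\right) \left(- 20 T - 4\right)} = \frac{1}{T + \left(-16 + T\right) \left(-4 - 20 T\right)}$)
$O{\left(F \right)} - \left(-22 - -80\right) = \frac{1}{64 - 20 \left(-58\right)^{2} + 317 \left(-58\right)} - \left(-22 - -80\right) = \frac{1}{64 - 67280 - 18386} - \left(-22 + 80\right) = \frac{1}{64 - 67280 - 18386} - 58 = \frac{1}{-85602} - 58 = - \frac{1}{85602} - 58 = - \frac{4964917}{85602}$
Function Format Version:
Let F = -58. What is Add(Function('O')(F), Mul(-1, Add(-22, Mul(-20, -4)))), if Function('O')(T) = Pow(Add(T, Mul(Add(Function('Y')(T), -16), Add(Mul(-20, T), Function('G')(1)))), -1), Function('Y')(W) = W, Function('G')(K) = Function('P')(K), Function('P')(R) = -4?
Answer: Rational(-4964917, 85602) ≈ -58.000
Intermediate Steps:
Function('G')(K) = -4
Function('O')(T) = Pow(Add(T, Mul(Add(-16, T), Add(-4, Mul(-20, T)))), -1) (Function('O')(T) = Pow(Add(T, Mul(Add(T, -16), Add(Mul(-20, T), -4))), -1) = Pow(Add(T, Mul(Add(-16, T), Add(-4, Mul(-20, T)))), -1))
Add(Function('O')(F), Mul(-1, Add(-22, Mul(-20, -4)))) = Add(Pow(Add(64, Mul(-20, Pow(-58, 2)), Mul(317, -58)), -1), Mul(-1, Add(-22, Mul(-20, -4)))) = Add(Pow(Add(64, Mul(-20, 3364), -18386), -1), Mul(-1, Add(-22, 80))) = Add(Pow(Add(64, -67280, -18386), -1), Mul(-1, 58)) = Add(Pow(-85602, -1), -58) = Add(Rational(-1, 85602), -58) = Rational(-4964917, 85602)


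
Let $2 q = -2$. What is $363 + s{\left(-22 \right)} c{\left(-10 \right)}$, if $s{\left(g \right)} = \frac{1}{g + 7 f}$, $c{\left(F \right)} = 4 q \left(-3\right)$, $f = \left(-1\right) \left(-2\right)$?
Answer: $\frac{723}{2} \approx 361.5$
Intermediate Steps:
$f = 2$
$q = -1$ ($q = \frac{1}{2} \left(-2\right) = -1$)
$c{\left(F \right)} = 12$ ($c{\left(F \right)} = 4 \left(-1\right) \left(-3\right) = \left(-4\right) \left(-3\right) = 12$)
$s{\left(g \right)} = \frac{1}{14 + g}$ ($s{\left(g \right)} = \frac{1}{g + 7 \cdot 2} = \frac{1}{g + 14} = \frac{1}{14 + g}$)
$363 + s{\left(-22 \right)} c{\left(-10 \right)} = 363 + \frac{1}{14 - 22} \cdot 12 = 363 + \frac{1}{-8} \cdot 12 = 363 - \frac{3}{2} = \frac{723}{2}$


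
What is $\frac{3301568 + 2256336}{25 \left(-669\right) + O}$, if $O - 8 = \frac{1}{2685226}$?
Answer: $- \frac{14924228326304}{44888923041} \approx -332.47$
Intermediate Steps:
$O = \frac{21481809}{2685226}$ ($O = 8 + \frac{1}{2685226} = \frac{21481809}{2685226} \approx 8.0$)
$\frac{3301568 + 2256336}{25 \left(-669\right) + O} = \frac{3301568 + 2256336}{25 \left(-669\right) + \frac{21481809}{2685226}} = \frac{5557904}{-16725 + \frac{21481809}{2685226}} = \frac{5557904}{- \frac{44888923041}{2685226}} = 5557904 \left(- \frac{2685226}{44888923041}\right) = - \frac{14924228326304}{44888923041}$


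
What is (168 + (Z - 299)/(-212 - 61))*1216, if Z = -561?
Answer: 56816384/273 ≈ 2.0812e+5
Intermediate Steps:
(168 + (Z - 299)/(-212 - 61))*1216 = (168 + (-561 - 299)/(-212 - 61))*1216 = (168 - 860/(-273))*1216 = (168 - 860*(-1/273))*1216 = (168 + 860/273)*1216 = (46724/273)*1216 = 56816384/273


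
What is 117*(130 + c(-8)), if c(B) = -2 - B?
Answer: 15912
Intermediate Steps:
117*(130 + c(-8)) = 117*(130 + (-2 - 1*(-8))) = 117*(130 + (-2 + 8)) = 117*(130 + 6) = 117*136 = 15912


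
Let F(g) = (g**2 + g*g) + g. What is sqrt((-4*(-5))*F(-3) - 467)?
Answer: I*sqrt(167) ≈ 12.923*I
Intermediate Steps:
F(g) = g + 2*g**2 (F(g) = (g**2 + g**2) + g = 2*g**2 + g = g + 2*g**2)
sqrt((-4*(-5))*F(-3) - 467) = sqrt((-4*(-5))*(-3*(1 + 2*(-3))) - 467) = sqrt(20*(-3*(1 - 6)) - 467) = sqrt(20*(-3*(-5)) - 467) = sqrt(20*15 - 467) = sqrt(300 - 467) = sqrt(-167) = I*sqrt(167)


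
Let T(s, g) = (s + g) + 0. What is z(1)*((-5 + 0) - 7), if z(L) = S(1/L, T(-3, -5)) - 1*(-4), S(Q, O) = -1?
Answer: -36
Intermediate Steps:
T(s, g) = g + s (T(s, g) = (g + s) + 0 = g + s)
z(L) = 3 (z(L) = -1 - 1*(-4) = -1 + 4 = 3)
z(1)*((-5 + 0) - 7) = 3*((-5 + 0) - 7) = 3*(-5 - 7) = 3*(-12) = -36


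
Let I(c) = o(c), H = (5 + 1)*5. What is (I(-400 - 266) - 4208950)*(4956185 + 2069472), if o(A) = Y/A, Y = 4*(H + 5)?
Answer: -9847023288835940/333 ≈ -2.9571e+13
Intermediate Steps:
H = 30 (H = 6*5 = 30)
Y = 140 (Y = 4*(30 + 5) = 4*35 = 140)
o(A) = 140/A
I(c) = 140/c
(I(-400 - 266) - 4208950)*(4956185 + 2069472) = (140/(-400 - 266) - 4208950)*(4956185 + 2069472) = (140/(-666) - 4208950)*7025657 = (140*(-1/666) - 4208950)*7025657 = (-70/333 - 4208950)*7025657 = -1401580420/333*7025657 = -9847023288835940/333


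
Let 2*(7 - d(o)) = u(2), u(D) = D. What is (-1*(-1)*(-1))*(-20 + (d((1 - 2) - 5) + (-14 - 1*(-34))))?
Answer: -6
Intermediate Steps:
d(o) = 6 (d(o) = 7 - ½*2 = 7 - 1 = 6)
(-1*(-1)*(-1))*(-20 + (d((1 - 2) - 5) + (-14 - 1*(-34)))) = (-1*(-1)*(-1))*(-20 + (6 + (-14 - 1*(-34)))) = (1*(-1))*(-20 + (6 + (-14 + 34))) = -(-20 + (6 + 20)) = -(-20 + 26) = -1*6 = -6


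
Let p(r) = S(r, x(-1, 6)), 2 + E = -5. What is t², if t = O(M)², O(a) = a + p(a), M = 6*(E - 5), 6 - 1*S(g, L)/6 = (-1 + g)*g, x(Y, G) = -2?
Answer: 993592664500121856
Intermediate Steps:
E = -7 (E = -2 - 5 = -7)
S(g, L) = 36 - 6*g*(-1 + g) (S(g, L) = 36 - 6*(-1 + g)*g = 36 - 6*g*(-1 + g))
p(r) = 36 - 6*r² + 6*r
M = -72 (M = 6*(-7 - 5) = 6*(-12) = -72)
O(a) = 36 - 6*a² + 7*a (O(a) = a + (36 - 6*a² + 6*a) = 36 - 6*a² + 7*a)
t = 996791184 (t = (36 - 6*(-72)² + 7*(-72))² = (36 - 6*5184 - 504)² = (36 - 31104 - 504)² = (-31572)² = 996791184)
t² = 996791184² = 993592664500121856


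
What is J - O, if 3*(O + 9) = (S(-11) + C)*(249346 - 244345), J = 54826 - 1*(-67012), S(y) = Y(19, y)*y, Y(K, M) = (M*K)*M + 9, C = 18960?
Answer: 10837323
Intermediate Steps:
Y(K, M) = 9 + K*M² (Y(K, M) = (K*M)*M + 9 = K*M² + 9 = 9 + K*M²)
S(y) = y*(9 + 19*y²) (S(y) = (9 + 19*y²)*y = y*(9 + 19*y²))
J = 121838 (J = 54826 + 67012 = 121838)
O = -10715485 (O = -9 + ((-11*(9 + 19*(-11)²) + 18960)*(249346 - 244345))/3 = -9 + ((-11*(9 + 19*121) + 18960)*5001)/3 = -9 + ((-11*(9 + 2299) + 18960)*5001)/3 = -9 + ((-11*2308 + 18960)*5001)/3 = -9 + ((-25388 + 18960)*5001)/3 = -9 + (-6428*5001)/3 = -9 + (⅓)*(-32146428) = -9 - 10715476 = -10715485)
J - O = 121838 - 1*(-10715485) = 121838 + 10715485 = 10837323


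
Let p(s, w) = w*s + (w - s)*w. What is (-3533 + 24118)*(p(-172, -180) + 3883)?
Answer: 746885555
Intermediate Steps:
p(s, w) = s*w + w*(w - s)
(-3533 + 24118)*(p(-172, -180) + 3883) = (-3533 + 24118)*((-180)**2 + 3883) = 20585*(32400 + 3883) = 20585*36283 = 746885555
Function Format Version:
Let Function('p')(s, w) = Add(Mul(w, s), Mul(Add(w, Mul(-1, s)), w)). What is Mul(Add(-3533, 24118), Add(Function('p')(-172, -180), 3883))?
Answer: 746885555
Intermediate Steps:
Function('p')(s, w) = Add(Mul(s, w), Mul(w, Add(w, Mul(-1, s))))
Mul(Add(-3533, 24118), Add(Function('p')(-172, -180), 3883)) = Mul(Add(-3533, 24118), Add(Pow(-180, 2), 3883)) = Mul(20585, Add(32400, 3883)) = Mul(20585, 36283) = 746885555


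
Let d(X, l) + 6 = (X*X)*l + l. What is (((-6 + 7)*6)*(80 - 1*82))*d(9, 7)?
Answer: -6816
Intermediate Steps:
d(X, l) = -6 + l + l*X² (d(X, l) = -6 + ((X*X)*l + l) = -6 + (X²*l + l) = -6 + (l*X² + l) = -6 + (l + l*X²) = -6 + l + l*X²)
(((-6 + 7)*6)*(80 - 1*82))*d(9, 7) = (((-6 + 7)*6)*(80 - 1*82))*(-6 + 7 + 7*9²) = ((1*6)*(80 - 82))*(-6 + 7 + 7*81) = (6*(-2))*(-6 + 7 + 567) = -12*568 = -6816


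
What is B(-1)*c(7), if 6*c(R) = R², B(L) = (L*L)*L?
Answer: -49/6 ≈ -8.1667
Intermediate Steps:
B(L) = L³ (B(L) = L²*L = L³)
c(R) = R²/6
B(-1)*c(7) = (-1)³*((⅙)*7²) = -49/6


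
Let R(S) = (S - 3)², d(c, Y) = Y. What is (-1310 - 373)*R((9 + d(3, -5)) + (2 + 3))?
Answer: -60588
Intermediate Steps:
R(S) = (-3 + S)²
(-1310 - 373)*R((9 + d(3, -5)) + (2 + 3)) = (-1310 - 373)*(-3 + ((9 - 5) + (2 + 3)))² = -1683*(-3 + (4 + 5))² = -1683*(-3 + 9)² = -1683*6² = -1683*36 = -60588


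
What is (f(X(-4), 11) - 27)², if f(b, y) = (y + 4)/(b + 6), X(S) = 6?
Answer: 10609/16 ≈ 663.06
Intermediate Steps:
f(b, y) = (4 + y)/(6 + b)
(f(X(-4), 11) - 27)² = ((4 + 11)/(6 + 6) - 27)² = (15/12 - 27)² = ((1/12)*15 - 27)² = (5/4 - 27)² = (-103/4)² = 10609/16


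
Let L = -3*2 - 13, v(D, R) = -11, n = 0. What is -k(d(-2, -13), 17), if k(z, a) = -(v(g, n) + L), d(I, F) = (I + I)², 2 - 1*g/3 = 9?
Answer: -30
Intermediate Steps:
g = -21 (g = 6 - 3*9 = 6 - 27 = -21)
L = -19 (L = -6 - 13 = -19)
d(I, F) = 4*I² (d(I, F) = (2*I)² = 4*I²)
k(z, a) = 30 (k(z, a) = -(-11 - 19) = -1*(-30) = 30)
-k(d(-2, -13), 17) = -1*30 = -30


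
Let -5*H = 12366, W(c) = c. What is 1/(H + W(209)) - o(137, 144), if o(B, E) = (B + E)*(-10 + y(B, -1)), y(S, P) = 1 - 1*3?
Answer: 38174407/11321 ≈ 3372.0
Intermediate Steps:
y(S, P) = -2 (y(S, P) = 1 - 3 = -2)
H = -12366/5 (H = -1/5*12366 = -12366/5 ≈ -2473.2)
o(B, E) = -12*B - 12*E (o(B, E) = (B + E)*(-10 - 2) = (B + E)*(-12) = -12*B - 12*E)
1/(H + W(209)) - o(137, 144) = 1/(-12366/5 + 209) - (-12*137 - 12*144) = 1/(-11321/5) - (-1644 - 1728) = -5/11321 - 1*(-3372) = -5/11321 + 3372 = 38174407/11321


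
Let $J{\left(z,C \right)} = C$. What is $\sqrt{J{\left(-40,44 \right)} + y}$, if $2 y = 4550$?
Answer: $\sqrt{2319} \approx 48.156$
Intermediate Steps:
$y = 2275$ ($y = \frac{1}{2} \cdot 4550 = 2275$)
$\sqrt{J{\left(-40,44 \right)} + y} = \sqrt{44 + 2275} = \sqrt{2319}$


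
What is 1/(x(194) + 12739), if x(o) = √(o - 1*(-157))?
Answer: 12739/162281770 - 3*√39/162281770 ≈ 7.8384e-5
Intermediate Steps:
x(o) = √(157 + o) (x(o) = √(o + 157) = √(157 + o))
1/(x(194) + 12739) = 1/(√(157 + 194) + 12739) = 1/(√351 + 12739) = 1/(3*√39 + 12739) = 1/(12739 + 3*√39)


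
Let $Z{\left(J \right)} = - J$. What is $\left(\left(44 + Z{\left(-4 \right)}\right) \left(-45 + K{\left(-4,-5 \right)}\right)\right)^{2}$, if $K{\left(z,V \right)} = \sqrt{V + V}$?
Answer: $4642560 - 207360 i \sqrt{10} \approx 4.6426 \cdot 10^{6} - 6.5573 \cdot 10^{5} i$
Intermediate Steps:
$K{\left(z,V \right)} = \sqrt{2} \sqrt{V}$ ($K{\left(z,V \right)} = \sqrt{2 V} = \sqrt{2} \sqrt{V}$)
$\left(\left(44 + Z{\left(-4 \right)}\right) \left(-45 + K{\left(-4,-5 \right)}\right)\right)^{2} = \left(\left(44 - -4\right) \left(-45 + \sqrt{2} \sqrt{-5}\right)\right)^{2} = \left(\left(44 + 4\right) \left(-45 + \sqrt{2} i \sqrt{5}\right)\right)^{2} = \left(48 \left(-45 + i \sqrt{10}\right)\right)^{2} = \left(-2160 + 48 i \sqrt{10}\right)^{2}$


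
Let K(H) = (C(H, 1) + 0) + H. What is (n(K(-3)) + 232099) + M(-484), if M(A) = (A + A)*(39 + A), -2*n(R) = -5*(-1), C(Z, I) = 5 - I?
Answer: 1325713/2 ≈ 6.6286e+5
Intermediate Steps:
K(H) = 4 + H (K(H) = ((5 - 1*1) + 0) + H = ((5 - 1) + 0) + H = (4 + 0) + H = 4 + H)
n(R) = -5/2 (n(R) = -(-5)*(-1)/2 = -½*5 = -5/2)
M(A) = 2*A*(39 + A) (M(A) = (2*A)*(39 + A) = 2*A*(39 + A))
(n(K(-3)) + 232099) + M(-484) = (-5/2 + 232099) + 2*(-484)*(39 - 484) = 464193/2 + 2*(-484)*(-445) = 464193/2 + 430760 = 1325713/2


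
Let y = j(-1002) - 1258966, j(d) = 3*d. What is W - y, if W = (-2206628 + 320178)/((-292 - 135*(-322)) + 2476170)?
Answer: 1589672373903/1259674 ≈ 1.2620e+6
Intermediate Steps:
y = -1261972 (y = 3*(-1002) - 1258966 = -3006 - 1258966 = -1261972)
W = -943225/1259674 (W = -1886450/((-292 + 43470) + 2476170) = -1886450/(43178 + 2476170) = -1886450/2519348 = -1886450*1/2519348 = -943225/1259674 ≈ -0.74879)
W - y = -943225/1259674 - 1*(-1261972) = -943225/1259674 + 1261972 = 1589672373903/1259674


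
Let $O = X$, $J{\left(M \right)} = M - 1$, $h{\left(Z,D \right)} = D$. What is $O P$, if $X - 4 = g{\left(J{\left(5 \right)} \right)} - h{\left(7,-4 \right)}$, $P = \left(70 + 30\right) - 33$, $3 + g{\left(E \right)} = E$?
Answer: $603$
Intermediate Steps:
$J{\left(M \right)} = -1 + M$
$g{\left(E \right)} = -3 + E$
$P = 67$ ($P = 100 - 33 = 67$)
$X = 9$ ($X = 4 + \left(\left(-3 + \left(-1 + 5\right)\right) - -4\right) = 4 + \left(\left(-3 + 4\right) + 4\right) = 4 + \left(1 + 4\right) = 4 + 5 = 9$)
$O = 9$
$O P = 9 \cdot 67 = 603$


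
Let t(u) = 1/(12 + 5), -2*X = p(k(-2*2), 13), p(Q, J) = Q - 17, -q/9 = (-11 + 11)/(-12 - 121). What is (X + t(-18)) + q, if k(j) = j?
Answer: 359/34 ≈ 10.559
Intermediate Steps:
q = 0 (q = -9*(-11 + 11)/(-12 - 121) = -0/(-133) = -0*(-1)/133 = -9*0 = 0)
p(Q, J) = -17 + Q
X = 21/2 (X = -(-17 - 2*2)/2 = -(-17 - 4)/2 = -1/2*(-21) = 21/2 ≈ 10.500)
t(u) = 1/17
(X + t(-18)) + q = (21/2 + 1/17) + 0 = 359/34 + 0 = 359/34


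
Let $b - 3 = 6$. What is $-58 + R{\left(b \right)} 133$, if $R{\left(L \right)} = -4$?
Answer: $-590$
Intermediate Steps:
$b = 9$ ($b = 3 + 6 = 9$)
$-58 + R{\left(b \right)} 133 = -58 - 532 = -590$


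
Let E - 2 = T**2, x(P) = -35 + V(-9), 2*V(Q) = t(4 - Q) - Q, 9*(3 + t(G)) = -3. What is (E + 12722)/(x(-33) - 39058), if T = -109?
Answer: -147630/234541 ≈ -0.62944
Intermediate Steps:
t(G) = -10/3 (t(G) = -3 + (1/9)*(-3) = -3 - 1/3 = -10/3)
V(Q) = -5/3 - Q/2 (V(Q) = (-10/3 - Q)/2 = -5/3 - Q/2)
x(P) = -193/6 (x(P) = -35 + (-5/3 - 1/2*(-9)) = -35 + (-5/3 + 9/2) = -35 + 17/6 = -193/6)
E = 11883 (E = 2 + (-109)**2 = 2 + 11881 = 11883)
(E + 12722)/(x(-33) - 39058) = (11883 + 12722)/(-193/6 - 39058) = 24605/(-234541/6) = 24605*(-6/234541) = -147630/234541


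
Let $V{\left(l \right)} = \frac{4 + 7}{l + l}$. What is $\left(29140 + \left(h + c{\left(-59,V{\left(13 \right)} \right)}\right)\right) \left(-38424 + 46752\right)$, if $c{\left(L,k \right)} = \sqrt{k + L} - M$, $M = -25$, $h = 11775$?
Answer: $340948320 + \frac{4164 i \sqrt{39598}}{13} \approx 3.4095 \cdot 10^{8} + 63739.0 i$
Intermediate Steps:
$V{\left(l \right)} = \frac{11}{2 l}$
$c{\left(L,k \right)} = 25 + \sqrt{L + k}$ ($c{\left(L,k \right)} = \sqrt{k + L} - -25 = \sqrt{L + k} + 25 = 25 + \sqrt{L + k}$)
$\left(29140 + \left(h + c{\left(-59,V{\left(13 \right)} \right)}\right)\right) \left(-38424 + 46752\right) = \left(29140 + \left(11775 + \left(25 + \sqrt{-59 + \frac{11}{2 \cdot 13}}\right)\right)\right) \left(-38424 + 46752\right) = \left(29140 + \left(11775 + \left(25 + \sqrt{-59 + \frac{11}{2} \cdot \frac{1}{13}}\right)\right)\right) 8328 = \left(29140 + \left(11775 + \left(25 + \sqrt{-59 + \frac{11}{26}}\right)\right)\right) 8328 = \left(29140 + \left(11775 + \left(25 + \sqrt{- \frac{1523}{26}}\right)\right)\right) 8328 = \left(29140 + \left(11775 + \left(25 + \frac{i \sqrt{39598}}{26}\right)\right)\right) 8328 = \left(29140 + \left(11800 + \frac{i \sqrt{39598}}{26}\right)\right) 8328 = \left(40940 + \frac{i \sqrt{39598}}{26}\right) 8328 = 340948320 + \frac{4164 i \sqrt{39598}}{13}$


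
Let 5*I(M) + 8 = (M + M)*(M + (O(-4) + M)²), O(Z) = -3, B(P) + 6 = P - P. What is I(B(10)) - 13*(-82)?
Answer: 4422/5 ≈ 884.40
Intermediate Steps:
B(P) = -6 (B(P) = -6 + (P - P) = -6 + 0 = -6)
I(M) = -8/5 + 2*M*(M + (-3 + M)²)/5 (I(M) = -8/5 + ((M + M)*(M + (-3 + M)²))/5 = -8/5 + ((2*M)*(M + (-3 + M)²))/5 = -8/5 + (2*M*(M + (-3 + M)²))/5 = -8/5 + 2*M*(M + (-3 + M)²)/5)
I(B(10)) - 13*(-82) = (-8/5 + (⅖)*(-6)² + (⅖)*(-6)*(-3 - 6)²) - 13*(-82) = (-8/5 + (⅖)*36 + (⅖)*(-6)*(-9)²) - 1*(-1066) = (-8/5 + 72/5 + (⅖)*(-6)*81) + 1066 = (-8/5 + 72/5 - 972/5) + 1066 = -908/5 + 1066 = 4422/5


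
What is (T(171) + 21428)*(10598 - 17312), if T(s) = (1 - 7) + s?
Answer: -144975402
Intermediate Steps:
T(s) = -6 + s
(T(171) + 21428)*(10598 - 17312) = ((-6 + 171) + 21428)*(10598 - 17312) = (165 + 21428)*(-6714) = 21593*(-6714) = -144975402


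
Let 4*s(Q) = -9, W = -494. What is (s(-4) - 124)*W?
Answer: 124735/2 ≈ 62368.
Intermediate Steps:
s(Q) = -9/4 (s(Q) = (1/4)*(-9) = -9/4)
(s(-4) - 124)*W = (-9/4 - 124)*(-494) = -505/4*(-494) = 124735/2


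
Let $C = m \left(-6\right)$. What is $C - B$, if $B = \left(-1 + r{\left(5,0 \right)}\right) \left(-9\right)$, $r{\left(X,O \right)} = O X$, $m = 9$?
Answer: $-63$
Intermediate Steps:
$B = 9$ ($B = \left(-1 + 0 \cdot 5\right) \left(-9\right) = \left(-1 + 0\right) \left(-9\right) = \left(-1\right) \left(-9\right) = 9$)
$C = -54$ ($C = 9 \left(-6\right) = -54$)
$C - B = -54 - 9 = -63$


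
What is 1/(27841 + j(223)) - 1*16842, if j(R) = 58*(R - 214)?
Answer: -477689645/28363 ≈ -16842.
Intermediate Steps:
j(R) = -12412 + 58*R (j(R) = 58*(-214 + R) = -12412 + 58*R)
1/(27841 + j(223)) - 1*16842 = 1/(27841 + (-12412 + 58*223)) - 1*16842 = 1/(27841 + (-12412 + 12934)) - 16842 = 1/(27841 + 522) - 16842 = 1/28363 - 16842 = -477689645/28363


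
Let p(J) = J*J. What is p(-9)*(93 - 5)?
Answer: 7128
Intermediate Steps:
p(J) = J**2
p(-9)*(93 - 5) = (-9)**2*(93 - 5) = 81*88 = 7128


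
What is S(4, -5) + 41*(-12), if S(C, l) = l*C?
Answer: -512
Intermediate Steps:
S(C, l) = C*l
S(4, -5) + 41*(-12) = 4*(-5) + 41*(-12) = -20 - 492 = -512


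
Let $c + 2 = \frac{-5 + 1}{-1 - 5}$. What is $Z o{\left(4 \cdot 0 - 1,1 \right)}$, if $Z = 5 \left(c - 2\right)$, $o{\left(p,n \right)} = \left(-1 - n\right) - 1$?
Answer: $50$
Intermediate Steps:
$c = - \frac{4}{3}$ ($c = -2 + \frac{-5 + 1}{-1 - 5} = -2 - \frac{4}{-6} = -2 - - \frac{2}{3} = -2 + \frac{2}{3} = - \frac{4}{3} \approx -1.3333$)
$o{\left(p,n \right)} = -2 - n$
$Z = - \frac{50}{3}$ ($Z = 5 \left(- \frac{4}{3} - 2\right) = 5 \left(- \frac{10}{3}\right) = - \frac{50}{3} \approx -16.667$)
$Z o{\left(4 \cdot 0 - 1,1 \right)} = - \frac{50 \left(-2 - 1\right)}{3} = \left(- \frac{50}{3}\right) \left(-3\right) = 50$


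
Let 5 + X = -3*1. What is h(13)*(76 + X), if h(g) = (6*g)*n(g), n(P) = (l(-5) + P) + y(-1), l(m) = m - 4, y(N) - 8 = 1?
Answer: 68952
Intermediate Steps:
y(N) = 9 (y(N) = 8 + 1 = 9)
l(m) = -4 + m
n(P) = P (n(P) = ((-4 - 5) + P) + 9 = (-9 + P) + 9 = P)
h(g) = 6*g² (h(g) = (6*g)*g = 6*g²)
X = -8 (X = -5 - 3*1 = -5 - 3 = -8)
h(13)*(76 + X) = (6*13²)*(76 - 8) = (6*169)*68 = 1014*68 = 68952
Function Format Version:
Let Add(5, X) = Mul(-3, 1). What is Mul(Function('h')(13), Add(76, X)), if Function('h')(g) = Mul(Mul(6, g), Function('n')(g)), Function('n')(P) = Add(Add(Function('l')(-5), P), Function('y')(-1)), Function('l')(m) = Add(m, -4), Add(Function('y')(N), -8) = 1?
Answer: 68952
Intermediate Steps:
Function('y')(N) = 9 (Function('y')(N) = Add(8, 1) = 9)
Function('l')(m) = Add(-4, m)
Function('n')(P) = P (Function('n')(P) = Add(Add(Add(-4, -5), P), 9) = Add(Add(-9, P), 9) = P)
Function('h')(g) = Mul(6, Pow(g, 2)) (Function('h')(g) = Mul(Mul(6, g), g) = Mul(6, Pow(g, 2)))
X = -8 (X = Add(-5, Mul(-3, 1)) = Add(-5, -3) = -8)
Mul(Function('h')(13), Add(76, X)) = Mul(Mul(6, Pow(13, 2)), Add(76, -8)) = Mul(Mul(6, 169), 68) = Mul(1014, 68) = 68952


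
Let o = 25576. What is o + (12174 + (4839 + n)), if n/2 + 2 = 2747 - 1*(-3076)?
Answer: 54231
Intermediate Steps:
n = 11642 (n = -4 + 2*(2747 - 1*(-3076)) = -4 + 2*(2747 + 3076) = -4 + 2*5823 = -4 + 11646 = 11642)
o + (12174 + (4839 + n)) = 25576 + (12174 + (4839 + 11642)) = 25576 + (12174 + 16481) = 25576 + 28655 = 54231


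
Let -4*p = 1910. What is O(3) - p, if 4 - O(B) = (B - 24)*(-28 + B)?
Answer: -87/2 ≈ -43.500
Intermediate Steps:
p = -955/2 (p = -1/4*1910 = -955/2 ≈ -477.50)
O(B) = 4 - (-28 + B)*(-24 + B) (O(B) = 4 - (B - 24)*(-28 + B) = 4 - (-24 + B)*(-28 + B) = 4 - (-28 + B)*(-24 + B))
O(3) - p = (-668 - 1*3**2 + 52*3) - 1*(-955/2) = (-668 - 1*9 + 156) + 955/2 = (-668 - 9 + 156) + 955/2 = -521 + 955/2 = -87/2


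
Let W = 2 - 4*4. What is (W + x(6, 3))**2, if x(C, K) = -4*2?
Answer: 484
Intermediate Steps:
W = -14 (W = 2 - 16 = -14)
x(C, K) = -8
(W + x(6, 3))**2 = (-14 - 8)**2 = (-22)**2 = 484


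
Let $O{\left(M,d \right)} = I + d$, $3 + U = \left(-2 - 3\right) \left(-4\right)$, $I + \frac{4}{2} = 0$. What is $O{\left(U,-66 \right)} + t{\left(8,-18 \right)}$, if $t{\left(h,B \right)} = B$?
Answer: $-86$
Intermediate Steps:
$I = -2$ ($I = -2 + 0 = -2$)
$U = 17$ ($U = -3 + \left(-2 - 3\right) \left(-4\right) = -3 - -20 = -3 + 20 = 17$)
$O{\left(M,d \right)} = -2 + d$
$O{\left(U,-66 \right)} + t{\left(8,-18 \right)} = \left(-2 - 66\right) - 18 = -68 - 18 = -86$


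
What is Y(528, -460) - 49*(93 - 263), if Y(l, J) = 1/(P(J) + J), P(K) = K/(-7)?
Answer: 22990793/2760 ≈ 8330.0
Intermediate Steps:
P(K) = -K/7 (P(K) = K*(-⅐) = -K/7)
Y(l, J) = 7/(6*J) (Y(l, J) = 1/(-J/7 + J) = 1/(6*J/7) = 7/(6*J))
Y(528, -460) - 49*(93 - 263) = (7/6)/(-460) - 49*(93 - 263) = (7/6)*(-1/460) - 49*(-170) = -7/2760 - 1*(-8330) = -7/2760 + 8330 = 22990793/2760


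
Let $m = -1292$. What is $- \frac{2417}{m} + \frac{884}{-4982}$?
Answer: $\frac{5449683}{3218372} \approx 1.6933$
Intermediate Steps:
$- \frac{2417}{m} + \frac{884}{-4982} = - \frac{2417}{-1292} + \frac{884}{-4982} = \left(-2417\right) \left(- \frac{1}{1292}\right) + 884 \left(- \frac{1}{4982}\right) = \frac{2417}{1292} - \frac{442}{2491} = \frac{5449683}{3218372}$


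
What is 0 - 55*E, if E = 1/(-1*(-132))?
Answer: -5/12 ≈ -0.41667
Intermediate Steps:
E = 1/132 ≈ 0.0075758
0 - 55*E = 0 - 55*1/132 = 0 - 5/12 = -5/12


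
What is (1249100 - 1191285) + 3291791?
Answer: 3349606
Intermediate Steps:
(1249100 - 1191285) + 3291791 = 57815 + 3291791 = 3349606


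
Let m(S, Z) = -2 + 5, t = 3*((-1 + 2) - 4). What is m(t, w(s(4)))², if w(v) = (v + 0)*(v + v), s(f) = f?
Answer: 9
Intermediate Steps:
w(v) = 2*v² (w(v) = v*(2*v) = 2*v²)
t = -9 (t = 3*(1 - 4) = 3*(-3) = -9)
m(S, Z) = 3
m(t, w(s(4)))² = 3² = 9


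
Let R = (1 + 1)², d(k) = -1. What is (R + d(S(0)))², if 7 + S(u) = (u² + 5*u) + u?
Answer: 9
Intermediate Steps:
S(u) = -7 + u² + 6*u (S(u) = -7 + ((u² + 5*u) + u) = -7 + (u² + 6*u) = -7 + u² + 6*u)
R = 4 (R = 2² = 4)
(R + d(S(0)))² = (4 - 1)² = 3² = 9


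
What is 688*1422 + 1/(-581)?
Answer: 568413215/581 ≈ 9.7834e+5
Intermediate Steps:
688*1422 + 1/(-581) = 978336 - 1/581 = 568413215/581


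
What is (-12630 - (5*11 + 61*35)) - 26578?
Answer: -41398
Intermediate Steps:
(-12630 - (5*11 + 61*35)) - 26578 = (-12630 - (55 + 2135)) - 26578 = (-12630 - 1*2190) - 26578 = (-12630 - 2190) - 26578 = -14820 - 26578 = -41398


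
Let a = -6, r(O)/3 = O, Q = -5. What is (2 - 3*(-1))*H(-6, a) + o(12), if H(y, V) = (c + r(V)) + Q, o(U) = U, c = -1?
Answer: -108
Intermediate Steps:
r(O) = 3*O
H(y, V) = -6 + 3*V (H(y, V) = (-1 + 3*V) - 5 = -6 + 3*V)
(2 - 3*(-1))*H(-6, a) + o(12) = (2 - 3*(-1))*(-6 + 3*(-6)) + 12 = (2 + 3)*(-6 - 18) + 12 = 5*(-24) + 12 = -120 + 12 = -108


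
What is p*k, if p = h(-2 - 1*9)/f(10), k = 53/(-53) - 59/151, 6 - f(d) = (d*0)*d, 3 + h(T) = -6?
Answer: 315/151 ≈ 2.0861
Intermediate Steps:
h(T) = -9 (h(T) = -3 - 6 = -9)
f(d) = 6 (f(d) = 6 - d*0*d = 6 - 0*d = 6 - 1*0 = 6 + 0 = 6)
k = -210/151 (k = 53*(-1/53) - 59*1/151 = -1 - 59/151 = -210/151 ≈ -1.3907)
p = -3/2 (p = -9/6 = -9*1/6 = -3/2 ≈ -1.5000)
p*k = -3/2*(-210/151) = 315/151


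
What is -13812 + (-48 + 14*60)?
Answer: -13020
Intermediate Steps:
-13812 + (-48 + 14*60) = -13812 + (-48 + 840) = -13812 + 792 = -13020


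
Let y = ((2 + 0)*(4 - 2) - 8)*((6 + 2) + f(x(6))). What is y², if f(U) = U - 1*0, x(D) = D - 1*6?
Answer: 1024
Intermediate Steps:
x(D) = -6 + D (x(D) = D - 6 = -6 + D)
f(U) = U (f(U) = U + 0 = U)
y = -32 (y = ((2 + 0)*(4 - 2) - 8)*((6 + 2) + (-6 + 6)) = (2*2 - 8)*(8 + 0) = (4 - 8)*8 = -4*8 = -32)
y² = (-32)² = 1024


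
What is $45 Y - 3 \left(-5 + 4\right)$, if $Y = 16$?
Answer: $723$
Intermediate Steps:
$45 Y - 3 \left(-5 + 4\right) = 45 \cdot 16 - 3 \left(-5 + 4\right) = 720 - -3 = 720 + 3 = 723$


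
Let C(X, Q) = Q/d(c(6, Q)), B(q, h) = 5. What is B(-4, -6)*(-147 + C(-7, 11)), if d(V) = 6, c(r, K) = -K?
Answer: -4355/6 ≈ -725.83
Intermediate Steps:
C(X, Q) = Q/6
B(-4, -6)*(-147 + C(-7, 11)) = 5*(-147 + (1/6)*11) = 5*(-147 + 11/6) = 5*(-871/6) = -4355/6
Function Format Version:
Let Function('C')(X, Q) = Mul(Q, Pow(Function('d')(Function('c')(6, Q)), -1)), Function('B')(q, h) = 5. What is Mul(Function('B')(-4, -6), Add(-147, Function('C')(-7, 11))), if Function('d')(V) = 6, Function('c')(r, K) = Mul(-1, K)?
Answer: Rational(-4355, 6) ≈ -725.83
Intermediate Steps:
Function('C')(X, Q) = Mul(Rational(1, 6), Q) (Function('C')(X, Q) = Mul(Q, Pow(6, -1)) = Mul(Q, Rational(1, 6)) = Mul(Rational(1, 6), Q))
Mul(Function('B')(-4, -6), Add(-147, Function('C')(-7, 11))) = Mul(5, Add(-147, Mul(Rational(1, 6), 11))) = Mul(5, Add(-147, Rational(11, 6))) = Mul(5, Rational(-871, 6)) = Rational(-4355, 6)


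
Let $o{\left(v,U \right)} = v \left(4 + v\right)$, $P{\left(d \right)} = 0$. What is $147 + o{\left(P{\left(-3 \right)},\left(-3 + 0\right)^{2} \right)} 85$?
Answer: $147$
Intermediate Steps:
$147 + o{\left(P{\left(-3 \right)},\left(-3 + 0\right)^{2} \right)} 85 = 147 + 0 \left(4 + 0\right) 85 = 147 + 0 \cdot 4 \cdot 85 = 147 + 0 \cdot 85 = 147 + 0 = 147$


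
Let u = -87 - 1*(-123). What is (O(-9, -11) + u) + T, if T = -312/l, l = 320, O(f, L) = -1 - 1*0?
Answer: 1361/40 ≈ 34.025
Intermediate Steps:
O(f, L) = -1 (O(f, L) = -1 + 0 = -1)
u = 36 (u = -87 + 123 = 36)
T = -39/40 (T = -312/320 = -312*1/320 = -39/40 ≈ -0.97500)
(O(-9, -11) + u) + T = (-1 + 36) - 39/40 = 35 - 39/40 = 1361/40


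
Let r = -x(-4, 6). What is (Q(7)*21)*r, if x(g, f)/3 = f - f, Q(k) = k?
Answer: 0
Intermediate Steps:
x(g, f) = 0 (x(g, f) = 3*(f - f) = 3*0 = 0)
r = 0 (r = -1*0 = 0)
(Q(7)*21)*r = (7*21)*0 = 147*0 = 0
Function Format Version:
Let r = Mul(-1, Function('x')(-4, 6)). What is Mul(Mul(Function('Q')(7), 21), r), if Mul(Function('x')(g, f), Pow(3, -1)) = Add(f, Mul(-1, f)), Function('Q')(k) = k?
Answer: 0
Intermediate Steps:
Function('x')(g, f) = 0 (Function('x')(g, f) = Mul(3, Add(f, Mul(-1, f))) = Mul(3, 0) = 0)
r = 0 (r = Mul(-1, 0) = 0)
Mul(Mul(Function('Q')(7), 21), r) = Mul(Mul(7, 21), 0) = Mul(147, 0) = 0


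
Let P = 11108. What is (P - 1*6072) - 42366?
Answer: -37330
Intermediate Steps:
(P - 1*6072) - 42366 = (11108 - 1*6072) - 42366 = (11108 - 6072) - 42366 = 5036 - 42366 = -37330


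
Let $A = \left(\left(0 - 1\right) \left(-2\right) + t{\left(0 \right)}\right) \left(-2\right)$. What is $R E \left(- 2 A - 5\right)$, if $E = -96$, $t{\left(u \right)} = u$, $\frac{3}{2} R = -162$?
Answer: $31104$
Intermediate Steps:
$R = -108$ ($R = \frac{2}{3} \left(-162\right) = -108$)
$A = -4$ ($A = \left(\left(0 - 1\right) \left(-2\right) + 0\right) \left(-2\right) = \left(\left(-1\right) \left(-2\right) + 0\right) \left(-2\right) = \left(2 + 0\right) \left(-2\right) = 2 \left(-2\right) = -4$)
$R E \left(- 2 A - 5\right) = \left(-108\right) \left(-96\right) \left(\left(-2\right) \left(-4\right) - 5\right) = 10368 \left(8 - 5\right) = 10368 \cdot 3 = 31104$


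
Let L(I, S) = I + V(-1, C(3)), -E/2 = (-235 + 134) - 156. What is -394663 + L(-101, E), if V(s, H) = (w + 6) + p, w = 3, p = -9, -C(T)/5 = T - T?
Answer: -394764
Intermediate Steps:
C(T) = 0 (C(T) = -5*(T - T) = -5*0 = 0)
E = 514 (E = -2*((-235 + 134) - 156) = -2*(-101 - 156) = -2*(-257) = 514)
V(s, H) = 0 (V(s, H) = (3 + 6) - 9 = 9 - 9 = 0)
L(I, S) = I (L(I, S) = I + 0 = I)
-394663 + L(-101, E) = -394663 - 101 = -394764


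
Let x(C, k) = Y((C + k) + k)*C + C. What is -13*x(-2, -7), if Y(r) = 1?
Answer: 52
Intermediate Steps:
x(C, k) = 2*C (x(C, k) = 1*C + C = C + C = 2*C)
-13*x(-2, -7) = -26*(-2) = -13*(-4) = 52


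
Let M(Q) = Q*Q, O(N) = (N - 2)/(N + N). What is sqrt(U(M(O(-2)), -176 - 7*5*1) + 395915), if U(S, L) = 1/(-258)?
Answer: sqrt(26353685802)/258 ≈ 629.22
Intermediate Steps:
O(N) = (-2 + N)/(2*N) (O(N) = (-2 + N)/((2*N)) = (-2 + N)*(1/(2*N)) = (-2 + N)/(2*N))
M(Q) = Q**2
U(S, L) = -1/258
sqrt(U(M(O(-2)), -176 - 7*5*1) + 395915) = sqrt(-1/258 + 395915) = sqrt(102146069/258) = sqrt(26353685802)/258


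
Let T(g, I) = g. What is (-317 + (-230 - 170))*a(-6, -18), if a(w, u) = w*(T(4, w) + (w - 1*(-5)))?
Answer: 12906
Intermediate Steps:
a(w, u) = w*(9 + w) (a(w, u) = w*(4 + (w - 1*(-5))) = w*(4 + (w + 5)) = w*(4 + (5 + w)) = w*(9 + w))
(-317 + (-230 - 170))*a(-6, -18) = (-317 + (-230 - 170))*(-6*(9 - 6)) = (-317 - 400)*(-6*3) = -717*(-18) = 12906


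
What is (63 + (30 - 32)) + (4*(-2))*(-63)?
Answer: 565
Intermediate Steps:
(63 + (30 - 32)) + (4*(-2))*(-63) = (63 - 2) - 8*(-63) = 61 + 504 = 565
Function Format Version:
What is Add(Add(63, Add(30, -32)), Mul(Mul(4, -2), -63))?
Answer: 565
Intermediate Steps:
Add(Add(63, Add(30, -32)), Mul(Mul(4, -2), -63)) = Add(Add(63, -2), Mul(-8, -63)) = Add(61, 504) = 565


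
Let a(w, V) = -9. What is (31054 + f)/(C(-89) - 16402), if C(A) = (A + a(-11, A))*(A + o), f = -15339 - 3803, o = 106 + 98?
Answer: -1489/3459 ≈ -0.43047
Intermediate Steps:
o = 204
f = -19142
C(A) = (-9 + A)*(204 + A) (C(A) = (A - 9)*(A + 204) = (-9 + A)*(204 + A))
(31054 + f)/(C(-89) - 16402) = (31054 - 19142)/((-1836 + (-89)² + 195*(-89)) - 16402) = 11912/((-1836 + 7921 - 17355) - 16402) = 11912/(-11270 - 16402) = 11912/(-27672) = 11912*(-1/27672) = -1489/3459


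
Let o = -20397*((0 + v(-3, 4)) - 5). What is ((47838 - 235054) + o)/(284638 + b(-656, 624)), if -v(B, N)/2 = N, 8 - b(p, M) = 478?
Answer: 77945/284168 ≈ 0.27429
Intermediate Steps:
b(p, M) = -470 (b(p, M) = 8 - 1*478 = 8 - 478 = -470)
v(B, N) = -2*N
o = 265161 (o = -20397*((0 - 2*4) - 5) = -20397*((0 - 8) - 5) = -20397*(-8 - 5) = -20397*(-13) = 265161)
((47838 - 235054) + o)/(284638 + b(-656, 624)) = ((47838 - 235054) + 265161)/(284638 - 470) = (-187216 + 265161)/284168 = 77945*(1/284168) = 77945/284168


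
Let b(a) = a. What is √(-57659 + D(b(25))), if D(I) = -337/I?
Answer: 2*I*√360453/5 ≈ 240.15*I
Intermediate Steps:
√(-57659 + D(b(25))) = √(-57659 - 337/25) = √(-1441812/25) = 2*I*√360453/5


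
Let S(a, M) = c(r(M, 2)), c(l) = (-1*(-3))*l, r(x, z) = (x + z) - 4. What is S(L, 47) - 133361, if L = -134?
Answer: -133226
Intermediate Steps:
r(x, z) = -4 + x + z
c(l) = 3*l
S(a, M) = -6 + 3*M (S(a, M) = 3*(-4 + M + 2) = 3*(-2 + M) = -6 + 3*M)
S(L, 47) - 133361 = (-6 + 3*47) - 133361 = (-6 + 141) - 133361 = 135 - 133361 = -133226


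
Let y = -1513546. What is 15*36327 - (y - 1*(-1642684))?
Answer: 415767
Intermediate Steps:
15*36327 - (y - 1*(-1642684)) = 15*36327 - (-1513546 - 1*(-1642684)) = 544905 - (-1513546 + 1642684) = 544905 - 1*129138 = 544905 - 129138 = 415767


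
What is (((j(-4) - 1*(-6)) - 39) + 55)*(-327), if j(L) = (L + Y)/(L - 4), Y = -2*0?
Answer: -14715/2 ≈ -7357.5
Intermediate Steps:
Y = 0
j(L) = L/(-4 + L) (j(L) = (L + 0)/(L - 4) = L/(-4 + L))
(((j(-4) - 1*(-6)) - 39) + 55)*(-327) = (((-4/(-4 - 4) - 1*(-6)) - 39) + 55)*(-327) = (((-4/(-8) + 6) - 39) + 55)*(-327) = (((-4*(-1/8) + 6) - 39) + 55)*(-327) = (((1/2 + 6) - 39) + 55)*(-327) = ((13/2 - 39) + 55)*(-327) = (-65/2 + 55)*(-327) = (45/2)*(-327) = -14715/2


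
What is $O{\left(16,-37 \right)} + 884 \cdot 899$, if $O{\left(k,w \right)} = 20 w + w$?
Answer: $793939$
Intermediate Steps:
$O{\left(k,w \right)} = 21 w$
$O{\left(16,-37 \right)} + 884 \cdot 899 = 21 \left(-37\right) + 884 \cdot 899 = -777 + 794716 = 793939$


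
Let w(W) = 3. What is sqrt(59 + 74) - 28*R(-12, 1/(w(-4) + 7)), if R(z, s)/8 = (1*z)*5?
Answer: 13440 + sqrt(133) ≈ 13452.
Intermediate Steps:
R(z, s) = 40*z (R(z, s) = 8*((1*z)*5) = 8*(z*5) = 8*(5*z) = 40*z)
sqrt(59 + 74) - 28*R(-12, 1/(w(-4) + 7)) = sqrt(59 + 74) - 1120*(-12) = sqrt(133) - 28*(-480) = sqrt(133) + 13440 = 13440 + sqrt(133)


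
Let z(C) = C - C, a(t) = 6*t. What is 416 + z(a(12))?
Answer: 416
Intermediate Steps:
z(C) = 0
416 + z(a(12)) = 416 + 0 = 416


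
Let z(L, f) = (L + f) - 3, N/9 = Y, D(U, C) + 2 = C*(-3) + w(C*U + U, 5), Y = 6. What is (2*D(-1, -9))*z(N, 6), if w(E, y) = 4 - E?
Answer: 2394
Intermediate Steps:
D(U, C) = 2 - U - 3*C - C*U (D(U, C) = -2 + (C*(-3) + (4 - (C*U + U))) = -2 + (-3*C + (4 - (U + C*U))) = -2 + (-3*C + (4 + (-U - C*U))) = -2 + (-3*C + (4 - U - C*U)) = -2 + (4 - U - 3*C - C*U) = 2 - U - 3*C - C*U)
N = 54 (N = 9*6 = 54)
z(L, f) = -3 + L + f
(2*D(-1, -9))*z(N, 6) = (2*(2 - 3*(-9) - 1*(-1)*(1 - 9)))*(-3 + 54 + 6) = (2*(2 + 27 - 1*(-1)*(-8)))*57 = (2*(2 + 27 - 8))*57 = (2*21)*57 = 42*57 = 2394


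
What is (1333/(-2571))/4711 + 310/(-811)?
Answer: -3755795173/9822816591 ≈ -0.38235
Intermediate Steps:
(1333/(-2571))/4711 + 310/(-811) = (1333*(-1/2571))*(1/4711) + 310*(-1/811) = -1333/2571*1/4711 - 310/811 = -1333/12111981 - 310/811 = -3755795173/9822816591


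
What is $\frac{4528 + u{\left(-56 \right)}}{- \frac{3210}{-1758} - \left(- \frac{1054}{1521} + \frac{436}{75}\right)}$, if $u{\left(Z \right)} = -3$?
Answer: $- \frac{50414495625}{36704311} \approx -1373.5$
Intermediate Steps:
$\frac{4528 + u{\left(-56 \right)}}{- \frac{3210}{-1758} - \left(- \frac{1054}{1521} + \frac{436}{75}\right)} = \frac{4528 - 3}{- \frac{3210}{-1758} - \left(- \frac{1054}{1521} + \frac{436}{75}\right)} = \frac{4525}{\left(-3210\right) \left(- \frac{1}{1758}\right) - \frac{194702}{38025}} = \frac{4525}{\frac{535}{293} + \left(- \frac{436}{75} + \frac{1054}{1521}\right)} = \frac{4525}{\frac{535}{293} - \frac{194702}{38025}} = \frac{4525}{- \frac{36704311}{11141325}} = 4525 \left(- \frac{11141325}{36704311}\right) = - \frac{50414495625}{36704311}$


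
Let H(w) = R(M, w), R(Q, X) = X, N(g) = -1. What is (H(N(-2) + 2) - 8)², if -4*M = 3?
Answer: 49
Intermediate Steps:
M = -¾ (M = -¼*3 = -¾ ≈ -0.75000)
H(w) = w
(H(N(-2) + 2) - 8)² = ((-1 + 2) - 8)² = (1 - 8)² = (-7)² = 49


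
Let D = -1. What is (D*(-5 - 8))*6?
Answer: 78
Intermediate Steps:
(D*(-5 - 8))*6 = -(-5 - 8)*6 = -1*(-13)*6 = 13*6 = 78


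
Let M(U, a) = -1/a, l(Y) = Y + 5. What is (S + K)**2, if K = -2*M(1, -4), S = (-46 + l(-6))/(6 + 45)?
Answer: 21025/10404 ≈ 2.0209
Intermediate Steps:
l(Y) = 5 + Y
S = -47/51 (S = (-46 + (5 - 6))/(6 + 45) = (-46 - 1)/51 = -47*1/51 = -47/51 ≈ -0.92157)
K = -1/2 (K = -(-2)/(-4) = -(-2)*(-1)/4 = -2*1/4 = -1/2 ≈ -0.50000)
(S + K)**2 = (-47/51 - 1/2)**2 = (-145/102)**2 = 21025/10404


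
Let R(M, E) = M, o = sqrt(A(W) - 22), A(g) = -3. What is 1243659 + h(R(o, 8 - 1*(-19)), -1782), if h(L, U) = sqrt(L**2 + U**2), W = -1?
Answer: 1243659 + sqrt(3175499) ≈ 1.2454e+6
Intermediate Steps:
o = 5*I (o = sqrt(-3 - 22) = sqrt(-25) = 5*I ≈ 5.0*I)
1243659 + h(R(o, 8 - 1*(-19)), -1782) = 1243659 + sqrt((5*I)**2 + (-1782)**2) = 1243659 + sqrt(-25 + 3175524) = 1243659 + sqrt(3175499)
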